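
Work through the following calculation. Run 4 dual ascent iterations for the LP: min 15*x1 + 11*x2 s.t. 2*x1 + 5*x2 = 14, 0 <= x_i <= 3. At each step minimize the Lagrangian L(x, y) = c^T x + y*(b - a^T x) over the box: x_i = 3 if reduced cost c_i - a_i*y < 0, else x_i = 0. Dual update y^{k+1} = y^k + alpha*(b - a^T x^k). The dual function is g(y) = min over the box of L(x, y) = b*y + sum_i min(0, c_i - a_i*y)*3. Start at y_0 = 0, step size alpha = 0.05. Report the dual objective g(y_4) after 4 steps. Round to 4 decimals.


Dual ascent for LP: min 15*x1 + 11*x2, 2*x1 + 5*x2 = 14, 0 <= x_i <= 3
Step 1: y^k = 0.0, reduced costs: (15.0, 11.0)
  x^k = (0.0, 0.0), subgradient = b - a^T x = 14.0
  y^{k+1} = 0.0 + 0.05*14.0 = 0.7
Step 2: y^k = 0.7, reduced costs: (13.6, 7.5)
  x^k = (0.0, 0.0), subgradient = b - a^T x = 14.0
  y^{k+1} = 0.7 + 0.05*14.0 = 1.4
Step 3: y^k = 1.4, reduced costs: (12.2, 4.0)
  x^k = (0.0, 0.0), subgradient = b - a^T x = 14.0
  y^{k+1} = 1.4 + 0.05*14.0 = 2.1
Step 4: y^k = 2.1, reduced costs: (10.8, 0.5)
  x^k = (0.0, 0.0), subgradient = b - a^T x = 14.0
  y^{k+1} = 2.1 + 0.05*14.0 = 2.8
Dual objective at y_4 = 2.8: reduced costs (9.4, -3.0), box minimizer x = (0.0, 3.0)
g(y_4) = b*y + (c1 - a1*y)*x1 + (c2 - a2*y)*x2 = 14*2.8 + 9.4*0.0 + (-3.0)*3.0 = 39.2 + 0.0 - 9.0 = 30.2


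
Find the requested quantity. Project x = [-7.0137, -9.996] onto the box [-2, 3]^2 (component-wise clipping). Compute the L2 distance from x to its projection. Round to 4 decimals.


Project each component onto [-2, 3].
clip(-7.0137) = -2.0, clip(-9.996) = -2.0
Projection = [-2.0, -2.0]
Squared diffs: [25.1372, 63.936]
Distance = sqrt(89.0732) = 9.4379


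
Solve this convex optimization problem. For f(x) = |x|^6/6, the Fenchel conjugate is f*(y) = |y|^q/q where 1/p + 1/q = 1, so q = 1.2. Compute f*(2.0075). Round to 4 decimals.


The conjugate exponent q satisfies 1/p + 1/q = 1.
p = 6, so q = 6/(6 - 1) = 1.2
|y|^q = 2.0075^1.2 = 2.3077
f*(2.0075) = 2.3077 / 1.2 = 1.9231


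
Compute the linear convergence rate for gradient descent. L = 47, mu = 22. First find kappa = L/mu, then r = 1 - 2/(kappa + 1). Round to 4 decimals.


Step 1: Compute the condition number.
kappa = L/mu = 47/22 = 2.1364
Step 2: Compute the convergence rate.
r = 1 - 2/(kappa + 1) = 1 - 2*mu/(L + mu) = (L - mu)/(L + mu) = 25/69 = 0.3623


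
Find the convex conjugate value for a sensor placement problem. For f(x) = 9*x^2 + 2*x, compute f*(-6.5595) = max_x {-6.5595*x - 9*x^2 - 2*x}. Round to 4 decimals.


f*(y) = sup_x {y*x - a*x^2 - b*x} = sup_x {(y-b)*x - a*x^2}
FOC: (y - b) - 2a*x = 0 => x* = (y - b)/(2a)
x* = (-6.5595 - 2)/(2*9) = -0.4755
f*(-6.5595) = (y-b)^2/(4a) = (-6.5595 - 2)^2/(4*9)
= 73.265/36 = 2.0351


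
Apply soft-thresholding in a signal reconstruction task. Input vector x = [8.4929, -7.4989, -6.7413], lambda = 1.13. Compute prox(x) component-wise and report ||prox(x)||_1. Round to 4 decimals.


Soft-thresholding with lambda = 1.13:
prox(8.4929) = sign(8.4929)*max(|8.4929| - 1.13, 0) = 7.3629
prox(-7.4989) = sign(-7.4989)*max(|-7.4989| - 1.13, 0) = -6.3689
prox(-6.7413) = sign(-6.7413)*max(|-6.7413| - 1.13, 0) = -5.6113
prox(x) = [7.3629, -6.3689, -5.6113]
||prox(x)||_1 = 7.3629 + 6.3689 + 5.6113 = 19.3431


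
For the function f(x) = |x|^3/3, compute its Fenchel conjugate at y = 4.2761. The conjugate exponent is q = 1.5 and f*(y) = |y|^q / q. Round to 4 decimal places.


The conjugate exponent q satisfies 1/p + 1/q = 1.
p = 3, so q = 3/(3 - 1) = 1.5
|y|^q = 4.2761^1.5 = 8.8424
f*(4.2761) = 8.8424 / 1.5 = 5.895


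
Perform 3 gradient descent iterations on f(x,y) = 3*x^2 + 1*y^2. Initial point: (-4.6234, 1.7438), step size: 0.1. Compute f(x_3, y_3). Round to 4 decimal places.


Gradient descent on f(x,y) = 3*x^2 + 1*y^2.
Starting point: (-4.6234, 1.7438), alpha = 0.1
Step 1: grad_x = 2*3*-4.6234 = -27.7404, grad_y = 2*1*1.7438 = 3.4876
  x_1 = -4.6234 - 0.1*-27.7404 = -1.8494
  y_1 = 1.7438 - 0.1*3.4876 = 1.395
Step 2: grad_x = 2*3*-1.8494 = -11.0962, grad_y = 2*1*1.395 = 2.7901
  x_2 = -1.8494 - 0.1*-11.0962 = -0.7397
  y_2 = 1.395 - 0.1*2.7901 = 1.116
Step 3: grad_x = 2*3*-0.7397 = -4.4385, grad_y = 2*1*1.116 = 2.2321
  x_3 = -0.7397 - 0.1*-4.4385 = -0.2959
  y_3 = 1.116 - 0.1*2.2321 = 0.8928
f(-0.2959, 0.8928) = 3*(-0.2959)^2 + 1*0.8928^2 = 1.0598


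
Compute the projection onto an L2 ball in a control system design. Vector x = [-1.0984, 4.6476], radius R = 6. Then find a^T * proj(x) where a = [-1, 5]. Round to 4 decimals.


Step 1: Compute ||x|| (intermediates to 6 decimals).
||x|| = sqrt((-1.0984)^2 + 4.6476^2) = 4.775633
Step 2: Project.
Since ||x|| <= R, proj = x (no scaling needed).
proj(x) = [-1.0984, 4.6476]
Step 3: Dot product.
a^T * proj(x) = -1*(-1.0984) + 5*4.6476 = 24.3364


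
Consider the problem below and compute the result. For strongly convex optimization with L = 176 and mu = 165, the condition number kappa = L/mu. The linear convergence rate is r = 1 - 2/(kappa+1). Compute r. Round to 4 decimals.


Step 1: Compute the condition number.
kappa = L/mu = 176/165 = 1.0667
Step 2: Compute the convergence rate.
r = 1 - 2/(kappa + 1) = 1 - 2*mu/(L + mu) = (L - mu)/(L + mu) = 11/341 = 0.0323


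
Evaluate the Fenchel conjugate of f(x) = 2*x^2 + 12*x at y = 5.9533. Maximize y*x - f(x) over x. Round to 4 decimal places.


f*(y) = sup_x {y*x - a*x^2 - b*x} = sup_x {(y-b)*x - a*x^2}
FOC: (y - b) - 2a*x = 0 => x* = (y - b)/(2a)
x* = (5.9533 - 12)/(2*2) = -1.5117
f*(5.9533) = (y-b)^2/(4a) = (5.9533 - 12)^2/(4*2)
= 36.5626/8 = 4.5703


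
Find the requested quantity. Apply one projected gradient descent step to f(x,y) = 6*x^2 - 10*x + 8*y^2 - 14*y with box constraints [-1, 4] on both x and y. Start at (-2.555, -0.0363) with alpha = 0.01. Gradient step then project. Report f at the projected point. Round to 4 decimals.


Step 1: Compute gradient at (-2.555, -0.0363).
grad_x = 2*6*-2.555 - 10 = -40.66
grad_y = 2*8*-0.0363 - 14 = -14.5808
Step 2: Gradient step.
x_raw = -2.555 - 0.01*-40.66 = -2.1484
y_raw = -0.0363 - 0.01*-14.5808 = 0.1095
Step 3: Project onto [-1, 4].
x_proj = clip(-2.1484) = -1.0
y_proj = clip(0.1095) = 0.1095
Step 4: Evaluate f.
f(-1.0, 0.1095) = 14.5628


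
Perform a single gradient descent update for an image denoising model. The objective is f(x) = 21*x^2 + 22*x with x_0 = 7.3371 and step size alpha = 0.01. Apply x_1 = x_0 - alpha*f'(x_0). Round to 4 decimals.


We compute the gradient at x_0 and apply the update.
f'(x) = 42*x + 22
f'(7.3371) = 42*7.3371 + 22 = 330.1582
x_1 = 7.3371 - 0.01*330.1582 = 4.0355


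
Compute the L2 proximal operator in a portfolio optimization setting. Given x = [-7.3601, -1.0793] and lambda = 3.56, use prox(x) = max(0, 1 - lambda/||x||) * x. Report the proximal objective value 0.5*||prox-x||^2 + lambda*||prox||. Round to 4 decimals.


Step 1: Compute ||x||.
||x|| = 7.4388
Step 2: Compute scaling factor.
scale = max(0, 1 - 3.56/7.4388) = 0.5214
Step 3: prox(x) = [-3.8378, -0.5628]
||prox(x)|| = 3.8788
Step 4: Proximal objective.
0.5*||prox-x||^2 = 6.3368
lambda*||prox|| = 13.8085
Total = 20.1454


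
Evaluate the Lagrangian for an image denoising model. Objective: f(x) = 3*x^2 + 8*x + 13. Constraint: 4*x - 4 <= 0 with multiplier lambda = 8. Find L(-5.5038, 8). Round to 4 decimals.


Step 1: Evaluate f(x).
f(-5.5038) = 3*(-5.5038)^2 + 8*(-5.5038) + 13 = 59.845
Step 2: Evaluate g(x).
g(-5.5038) = 4*-5.5038 - 4 = -26.0152
Step 3: Compute Lagrangian.
L = 59.845 + 8*-26.0152 = -148.2766


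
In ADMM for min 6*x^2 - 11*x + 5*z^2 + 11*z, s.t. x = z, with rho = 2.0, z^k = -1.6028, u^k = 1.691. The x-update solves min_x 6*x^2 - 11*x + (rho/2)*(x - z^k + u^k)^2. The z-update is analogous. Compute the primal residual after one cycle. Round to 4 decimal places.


ADMM iteration with rho = 2.0, z^k = -1.6028, u^k = 1.691
Step 1: x-update.
Minimize 6*x^2 - 11*x + (2.0/2)*(x + 1.6028 + 1.691)^2
FOC: (2*6 + 2.0)*x = 11 + 2.0*(-1.6028 - 1.691)
x^{k+1} = 0.3152
Step 2: z-update.
Minimize 5*z^2 + 11*z + (2.0/2)*(0.3152 - z + 1.691)^2
FOC: (2*5 + 2.0)*z = -11 + 2.0*(0.3152 + 1.691)
z^{k+1} = -0.5823
Step 3: u-update.
u^{k+1} = 1.691 + 0.3152 + 0.5823 = 2.5885
Step 4: Primal residual = |0.3152 + 0.5823| = 0.8975


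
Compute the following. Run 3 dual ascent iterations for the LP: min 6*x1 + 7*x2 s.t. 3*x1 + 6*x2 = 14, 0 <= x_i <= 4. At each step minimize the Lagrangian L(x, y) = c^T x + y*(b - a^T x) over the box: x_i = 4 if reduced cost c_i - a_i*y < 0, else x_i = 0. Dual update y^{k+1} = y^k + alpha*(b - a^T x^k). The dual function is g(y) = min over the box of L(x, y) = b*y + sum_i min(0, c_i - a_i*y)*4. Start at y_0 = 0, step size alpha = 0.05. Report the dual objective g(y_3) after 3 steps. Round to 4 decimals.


Dual ascent for LP: min 6*x1 + 7*x2, 3*x1 + 6*x2 = 14, 0 <= x_i <= 4
Step 1: y^k = 0.0, reduced costs: (6.0, 7.0)
  x^k = (0.0, 0.0), subgradient = b - a^T x = 14.0
  y^{k+1} = 0.0 + 0.05*14.0 = 0.7
Step 2: y^k = 0.7, reduced costs: (3.9, 2.8)
  x^k = (0.0, 0.0), subgradient = b - a^T x = 14.0
  y^{k+1} = 0.7 + 0.05*14.0 = 1.4
Step 3: y^k = 1.4, reduced costs: (1.8, -1.4)
  x^k = (0.0, 4.0), subgradient = b - a^T x = -10.0
  y^{k+1} = 1.4 + 0.05*-10.0 = 0.9
Dual objective at y_3 = 0.9: reduced costs (3.3, 1.6), box minimizer x = (0.0, 0.0)
g(y_3) = b*y + (c1 - a1*y)*x1 + (c2 - a2*y)*x2 = 14*0.9 + 3.3*0.0 + 1.6*0.0 = 12.6 + 0.0 + 0.0 = 12.6


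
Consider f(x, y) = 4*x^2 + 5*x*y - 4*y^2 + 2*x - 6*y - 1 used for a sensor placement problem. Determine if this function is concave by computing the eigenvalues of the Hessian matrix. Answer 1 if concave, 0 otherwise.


The Hessian of f(x,y) = 4*x^2 + 5*x*y - 4*y^2 + 2*x - 6*y - 1 is:
H = [[8, 5], [5, -8]]
Trace = 8 - 8 = 0
Determinant = 8*-8 - (5)^2 = -89
Discriminant = (0)^2 - 4*-89 = 356.0
Eigenvalues: lambda_1 = -9.434, lambda_2 = 9.434
The function is not concave.

0


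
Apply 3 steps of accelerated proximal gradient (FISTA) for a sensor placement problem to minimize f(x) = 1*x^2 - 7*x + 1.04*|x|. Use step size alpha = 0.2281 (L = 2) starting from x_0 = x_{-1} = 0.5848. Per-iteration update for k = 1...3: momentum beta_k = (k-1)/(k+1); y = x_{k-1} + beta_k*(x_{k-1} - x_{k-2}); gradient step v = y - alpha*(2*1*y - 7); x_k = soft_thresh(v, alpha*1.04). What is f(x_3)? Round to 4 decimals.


FISTA on f(x) = 1*x^2 - 7*x + 1.04*|x|
L = 2, alpha = 0.2281
Iteration 1: beta = 0.0, y = 0.5848 + 0.0*(0.5848 - 0.5848) = 0.5848
  grad(y) = -5.8304, v = y - alpha*grad = 1.9147
  prox(v) = soft_thresh(1.9147, 0.2372) = 1.6775
Iteration 2: beta = 0.3333, y = 1.6775 + 0.3333*(1.6775 - 0.5848) = 2.0417
  grad(y) = -2.9166, v = y - alpha*grad = 2.707
  prox(v) = soft_thresh(2.707, 0.2372) = 2.4698
Iteration 3: beta = 0.5, y = 2.4698 + 0.5*(2.4698 - 1.6775) = 2.8659
  grad(y) = -1.2682, v = y - alpha*grad = 3.1552
  prox(v) = soft_thresh(3.1552, 0.2372) = 2.918
f(x_3) = 1*2.918^2 - 7*2.918 + 1.04*|2.918| = -8.8766


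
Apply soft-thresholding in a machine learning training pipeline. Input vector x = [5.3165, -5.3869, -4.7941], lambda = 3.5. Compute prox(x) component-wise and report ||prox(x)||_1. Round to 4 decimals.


Soft-thresholding with lambda = 3.5:
prox(5.3165) = sign(5.3165)*max(|5.3165| - 3.5, 0) = 1.8165
prox(-5.3869) = sign(-5.3869)*max(|-5.3869| - 3.5, 0) = -1.8869
prox(-4.7941) = sign(-4.7941)*max(|-4.7941| - 3.5, 0) = -1.2941
prox(x) = [1.8165, -1.8869, -1.2941]
||prox(x)||_1 = 1.8165 + 1.8869 + 1.2941 = 4.9975


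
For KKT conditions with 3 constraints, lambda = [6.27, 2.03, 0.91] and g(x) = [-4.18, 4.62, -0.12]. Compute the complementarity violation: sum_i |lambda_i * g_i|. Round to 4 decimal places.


KKT complementary slackness check:
lambda_1 * g_1 = 6.27 * -4.18 = -26.2086
lambda_2 * g_2 = 2.03 * 4.62 = 9.3786
lambda_3 * g_3 = 0.91 * -0.12 = -0.1092
Total violation = 26.2086 + 9.3786 + 0.1092 = 35.6964


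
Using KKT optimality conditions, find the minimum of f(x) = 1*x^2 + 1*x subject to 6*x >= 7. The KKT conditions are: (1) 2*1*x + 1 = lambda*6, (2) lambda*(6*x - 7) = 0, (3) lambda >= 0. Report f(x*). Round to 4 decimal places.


Step 1: Try lambda = 0 (constraint inactive).
x_unc = -1/(2*1) = -0.5
Check: 6*-0.5 = -3.0 < 7 -- violated!
Step 2: Constraint must be active: 6*x = 7
x* = 7/6 = 1.1667 (rounded; the exact value 7/6 is used below)
lambda = (2*1*(7/6) + 1)/6 = 0.5556
Step 3: Compute optimal value.
f(x*) = 1*(7/6)^2 + 1*(7/6) = 2.5278


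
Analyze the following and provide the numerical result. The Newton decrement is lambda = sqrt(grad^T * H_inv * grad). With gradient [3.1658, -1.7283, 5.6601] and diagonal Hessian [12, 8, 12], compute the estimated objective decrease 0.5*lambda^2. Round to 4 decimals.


Step 1: H is diagonal, so H^(-1) * g = [0.2638, -0.216, 0.4717].
Step 2: g^T H^(-1) g = sum_i g_i^2 / H_ii
  = (3.1658)^2/12 + (-1.7283)^2/8 + (5.6601)^2/12
  = 0.8352 + 0.3734 + 2.6697 = 3.8783
Step 3: Objective decrease = 0.5 * g^T H^(-1) g = 1.9391


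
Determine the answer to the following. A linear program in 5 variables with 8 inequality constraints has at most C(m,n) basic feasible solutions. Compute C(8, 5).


Each vertex corresponds to some choice of n active constraints out of m, so the number of vertices is at most C(m, n) = m! / (n!(m-n)!).
m = 8, n = 5
Numerator: 8 * 7 * 6 * 5 * 4
Denominator: 5! = 120
C(8, 5) = 56


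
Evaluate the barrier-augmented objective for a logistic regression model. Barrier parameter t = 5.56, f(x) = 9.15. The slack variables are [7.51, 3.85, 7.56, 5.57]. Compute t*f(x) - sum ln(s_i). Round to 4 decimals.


Step 1: Compute log-barrier.
ln values: [2.0162, 1.3481, 2.0229, 1.7174]
phi = -(2.0162 + 1.3481 + 2.0229 + 1.7174) = -7.1046
Step 2: Compute augmented objective.
t*f(x) = 5.56*9.15 = 50.874
Total = 50.874 - 7.1046 = 43.7694


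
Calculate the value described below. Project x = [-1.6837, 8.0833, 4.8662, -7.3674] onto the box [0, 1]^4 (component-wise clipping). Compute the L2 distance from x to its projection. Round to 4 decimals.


Project each component onto [0, 1].
clip(-1.6837) = 0.0, clip(8.0833) = 1.0, clip(4.8662) = 1.0, clip(-7.3674) = 0.0
Projection = [0.0, 1.0, 1.0, 0.0]
Squared diffs: [2.8348, 50.1731, 14.9475, 54.2786]
Distance = sqrt(122.234) = 11.056


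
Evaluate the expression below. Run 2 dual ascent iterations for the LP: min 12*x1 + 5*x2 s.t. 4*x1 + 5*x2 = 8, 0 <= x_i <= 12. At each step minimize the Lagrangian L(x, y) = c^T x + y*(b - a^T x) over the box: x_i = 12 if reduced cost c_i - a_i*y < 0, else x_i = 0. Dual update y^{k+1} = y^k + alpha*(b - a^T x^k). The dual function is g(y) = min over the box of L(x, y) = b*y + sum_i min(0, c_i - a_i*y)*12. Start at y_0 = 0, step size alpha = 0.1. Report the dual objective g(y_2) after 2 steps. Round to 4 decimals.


Dual ascent for LP: min 12*x1 + 5*x2, 4*x1 + 5*x2 = 8, 0 <= x_i <= 12
Step 1: y^k = 0.0, reduced costs: (12.0, 5.0)
  x^k = (0.0, 0.0), subgradient = b - a^T x = 8.0
  y^{k+1} = 0.0 + 0.1*8.0 = 0.8
Step 2: y^k = 0.8, reduced costs: (8.8, 1.0)
  x^k = (0.0, 0.0), subgradient = b - a^T x = 8.0
  y^{k+1} = 0.8 + 0.1*8.0 = 1.6
Dual objective at y_2 = 1.6: reduced costs (5.6, -3.0), box minimizer x = (0.0, 12.0)
g(y_2) = b*y + (c1 - a1*y)*x1 + (c2 - a2*y)*x2 = 8*1.6 + 5.6*0.0 + (-3.0)*12.0 = 12.8 + 0.0 - 36.0 = -23.2


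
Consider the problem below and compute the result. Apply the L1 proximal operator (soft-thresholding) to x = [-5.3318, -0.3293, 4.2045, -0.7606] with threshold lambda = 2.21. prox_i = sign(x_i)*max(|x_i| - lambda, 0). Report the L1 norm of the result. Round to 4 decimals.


Soft-thresholding with lambda = 2.21:
prox(-5.3318) = sign(-5.3318)*max(|-5.3318| - 2.21, 0) = -3.1218
prox(-0.3293) = sign(-0.3293)*max(|-0.3293| - 2.21, 0) = 0.0
prox(4.2045) = sign(4.2045)*max(|4.2045| - 2.21, 0) = 1.9945
prox(-0.7606) = sign(-0.7606)*max(|-0.7606| - 2.21, 0) = 0.0
prox(x) = [-3.1218, 0.0, 1.9945, 0.0]
||prox(x)||_1 = 3.1218 + 0.0 + 1.9945 + 0.0 = 5.1163


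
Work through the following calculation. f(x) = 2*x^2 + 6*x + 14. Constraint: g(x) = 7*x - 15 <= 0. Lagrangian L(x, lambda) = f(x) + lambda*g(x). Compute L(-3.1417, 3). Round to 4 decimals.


Step 1: Evaluate f(x).
f(-3.1417) = 2*(-3.1417)^2 + 6*(-3.1417) + 14 = 14.8904
Step 2: Evaluate g(x).
g(-3.1417) = 7*-3.1417 - 15 = -36.9919
Step 3: Compute Lagrangian.
L = 14.8904 + 3*-36.9919 = -96.0853


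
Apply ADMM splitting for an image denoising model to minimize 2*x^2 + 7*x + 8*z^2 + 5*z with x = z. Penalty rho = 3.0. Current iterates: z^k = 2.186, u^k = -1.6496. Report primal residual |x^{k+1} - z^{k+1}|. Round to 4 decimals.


ADMM iteration with rho = 3.0, z^k = 2.186, u^k = -1.6496
Step 1: x-update.
Minimize 2*x^2 + 7*x + (3.0/2)*(x - 2.186 - 1.6496)^2
FOC: (2*2 + 3.0)*x = -7 + 3.0*(2.186 + 1.6496)
x^{k+1} = 0.6438
Step 2: z-update.
Minimize 8*z^2 + 5*z + (3.0/2)*(0.6438 - z - 1.6496)^2
FOC: (2*8 + 3.0)*z = -5 + 3.0*(0.6438 - 1.6496)
z^{k+1} = -0.422
Step 3: u-update.
u^{k+1} = -1.6496 + 0.6438 + 0.422 = -0.5838
Step 4: Primal residual = |0.6438 + 0.422| = 1.0658


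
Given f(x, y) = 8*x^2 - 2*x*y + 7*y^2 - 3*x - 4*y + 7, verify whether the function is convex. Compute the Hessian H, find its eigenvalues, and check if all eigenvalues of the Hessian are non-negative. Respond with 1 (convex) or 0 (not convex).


The Hessian of f(x,y) = 8*x^2 - 2*x*y + 7*y^2 - 3*x - 4*y + 7 is:
H = [[16, -2], [-2, 14]]
Trace = 16 + 14 = 30
Determinant = 16*14 - (-2)^2 = 220
Discriminant = (30)^2 - 4*220 = 20.0
Eigenvalues: lambda_1 = 12.7639, lambda_2 = 17.2361
The function is convex.

1


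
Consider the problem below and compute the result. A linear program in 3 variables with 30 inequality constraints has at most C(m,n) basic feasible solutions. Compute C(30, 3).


Each vertex corresponds to some choice of n active constraints out of m, so the number of vertices is at most C(m, n) = m! / (n!(m-n)!).
m = 30, n = 3
Numerator: 30 * 29 * 28
Denominator: 3! = 6
C(30, 3) = 4060


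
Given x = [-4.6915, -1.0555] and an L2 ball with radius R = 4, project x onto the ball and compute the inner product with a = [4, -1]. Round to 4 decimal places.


Step 1: Compute ||x|| (intermediates to 6 decimals).
||x|| = sqrt((-4.6915)^2 + (-1.0555)^2) = 4.808768
Step 2: Project.
Since ||x|| > R, scale = R/||x|| = 4/4.808768 = 0.831814, proj(x) = scale * x
proj(x) = [-3.902455, -0.87798]
Step 3: Dot product.
a^T * proj(x) = 4*(-3.902455) - 1*(-0.87798) = -14.7318


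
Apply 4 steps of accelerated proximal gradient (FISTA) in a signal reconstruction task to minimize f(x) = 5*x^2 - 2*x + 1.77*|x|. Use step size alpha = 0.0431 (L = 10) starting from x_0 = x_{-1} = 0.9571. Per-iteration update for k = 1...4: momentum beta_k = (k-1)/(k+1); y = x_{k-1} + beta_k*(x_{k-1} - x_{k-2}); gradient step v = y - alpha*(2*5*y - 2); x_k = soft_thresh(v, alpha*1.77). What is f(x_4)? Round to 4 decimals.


FISTA on f(x) = 5*x^2 - 2*x + 1.77*|x|
L = 10, alpha = 0.0431
Iteration 1: beta = 0.0, y = 0.9571 + 0.0*(0.9571 - 0.9571) = 0.9571
  grad(y) = 7.571, v = y - alpha*grad = 0.6308
  prox(v) = soft_thresh(0.6308, 0.0763) = 0.5545
Iteration 2: beta = 0.3333, y = 0.5545 + 0.3333*(0.5545 - 0.9571) = 0.4203
  grad(y) = 2.203, v = y - alpha*grad = 0.3254
  prox(v) = soft_thresh(0.3254, 0.0763) = 0.2491
Iteration 3: beta = 0.5, y = 0.2491 + 0.5*(0.2491 - 0.5545) = 0.0963
  grad(y) = -1.0365, v = y - alpha*grad = 0.141
  prox(v) = soft_thresh(0.141, 0.0763) = 0.0647
Iteration 4: beta = 0.6, y = 0.0647 + 0.6*(0.0647 - 0.2491) = -0.0459
  grad(y) = -2.4586, v = y - alpha*grad = 0.0601
  prox(v) = soft_thresh(0.0601, 0.0763) = 0.0
f(x_4) = 5*0.0^2 - 2*0.0 + 1.77*|0.0| = 0.0


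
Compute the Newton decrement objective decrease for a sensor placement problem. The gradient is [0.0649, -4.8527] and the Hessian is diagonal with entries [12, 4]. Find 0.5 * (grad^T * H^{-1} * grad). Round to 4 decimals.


Step 1: H is diagonal, so H^(-1) * g = [0.0054, -1.2132].
Step 2: g^T H^(-1) g = sum_i g_i^2 / H_ii
  = (0.0649)^2/12 + (-4.8527)^2/4
  = 0.0004 + 5.8872 = 5.8875
Step 3: Objective decrease = 0.5 * g^T H^(-1) g = 2.9438


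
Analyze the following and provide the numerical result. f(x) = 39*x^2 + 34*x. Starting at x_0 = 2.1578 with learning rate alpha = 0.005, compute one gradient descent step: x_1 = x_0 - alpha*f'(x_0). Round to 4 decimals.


We compute the gradient at x_0 and apply the update.
f'(x) = 78*x + 34
f'(2.1578) = 78*2.1578 + 34 = 202.3084
x_1 = 2.1578 - 0.005*202.3084 = 1.1463


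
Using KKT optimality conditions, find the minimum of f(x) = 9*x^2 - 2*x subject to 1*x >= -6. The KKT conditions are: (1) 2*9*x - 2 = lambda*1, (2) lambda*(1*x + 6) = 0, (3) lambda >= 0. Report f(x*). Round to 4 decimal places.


Step 1: Try lambda = 0 (constraint inactive).
Stationarity: 2*9*x - 2 = 0
x* = 2/(2*9) = 1/9 = 0.1111 (rounded; the exact value 1/9 is used below)
Check constraint: 1*0.1111 = 0.1111 >= -6 -- satisfied.
Step 2: Compute optimal value.
f(x*) = 9*(1/9)^2 - 2*(1/9) = -0.1111


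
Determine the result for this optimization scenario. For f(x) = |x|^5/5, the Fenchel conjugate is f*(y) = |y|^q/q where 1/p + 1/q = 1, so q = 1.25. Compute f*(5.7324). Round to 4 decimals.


The conjugate exponent q satisfies 1/p + 1/q = 1.
p = 5, so q = 5/(5 - 1) = 1.25
|y|^q = 5.7324^1.25 = 8.8699
f*(5.7324) = 8.8699 / 1.25 = 7.096


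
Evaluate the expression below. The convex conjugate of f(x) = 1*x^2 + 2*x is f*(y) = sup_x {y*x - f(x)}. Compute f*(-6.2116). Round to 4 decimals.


f*(y) = sup_x {y*x - a*x^2 - b*x} = sup_x {(y-b)*x - a*x^2}
FOC: (y - b) - 2a*x = 0 => x* = (y - b)/(2a)
x* = (-6.2116 - 2)/(2*1) = -4.1058
f*(-6.2116) = (y-b)^2/(4a) = (-6.2116 - 2)^2/(4*1)
= 67.4304/4 = 16.8576


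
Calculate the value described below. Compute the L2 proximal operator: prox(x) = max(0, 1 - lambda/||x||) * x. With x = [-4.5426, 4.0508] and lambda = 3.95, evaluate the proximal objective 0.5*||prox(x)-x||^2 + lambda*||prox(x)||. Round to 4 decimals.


Step 1: Compute ||x||.
||x|| = 6.0864
Step 2: Compute scaling factor.
scale = max(0, 1 - 3.95/6.0864) = 0.351
Step 3: prox(x) = [-1.5945, 1.4219]
||prox(x)|| = 2.1364
Step 4: Proximal objective.
0.5*||prox-x||^2 = 7.8013
lambda*||prox|| = 8.4388
Total = 16.24


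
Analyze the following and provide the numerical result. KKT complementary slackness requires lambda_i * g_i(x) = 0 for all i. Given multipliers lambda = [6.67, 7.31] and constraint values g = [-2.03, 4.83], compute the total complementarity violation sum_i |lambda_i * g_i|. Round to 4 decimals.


KKT complementary slackness check:
lambda_1 * g_1 = 6.67 * -2.03 = -13.5401
lambda_2 * g_2 = 7.31 * 4.83 = 35.3073
Total violation = 13.5401 + 35.3073 = 48.8474


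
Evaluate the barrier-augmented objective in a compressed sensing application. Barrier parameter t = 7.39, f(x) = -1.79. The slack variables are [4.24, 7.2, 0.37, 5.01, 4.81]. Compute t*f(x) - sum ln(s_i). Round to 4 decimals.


Step 1: Compute log-barrier.
ln values: [1.4446, 1.9741, -0.9943, 1.6114, 1.5707]
phi = -(1.4446 + 1.9741 - 0.9943 + 1.6114 + 1.5707) = -5.6065
Step 2: Compute augmented objective.
t*f(x) = 7.39*-1.79 = -13.2281
Total = -13.2281 - 5.6065 = -18.8346


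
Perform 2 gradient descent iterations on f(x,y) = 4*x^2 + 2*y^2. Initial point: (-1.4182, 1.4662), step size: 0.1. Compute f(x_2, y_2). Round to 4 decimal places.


Gradient descent on f(x,y) = 4*x^2 + 2*y^2.
Starting point: (-1.4182, 1.4662), alpha = 0.1
Step 1: grad_x = 2*4*-1.4182 = -11.3456, grad_y = 2*2*1.4662 = 5.8648
  x_1 = -1.4182 - 0.1*-11.3456 = -0.2836
  y_1 = 1.4662 - 0.1*5.8648 = 0.8797
Step 2: grad_x = 2*4*-0.2836 = -2.2691, grad_y = 2*2*0.8797 = 3.5189
  x_2 = -0.2836 - 0.1*-2.2691 = -0.0567
  y_2 = 0.8797 - 0.1*3.5189 = 0.5278
f(-0.0567, 0.5278) = 4*(-0.0567)^2 + 2*0.5278^2 = 0.5701


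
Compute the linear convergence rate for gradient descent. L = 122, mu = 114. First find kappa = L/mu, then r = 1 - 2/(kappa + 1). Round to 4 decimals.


Step 1: Compute the condition number.
kappa = L/mu = 122/114 = 1.0702
Step 2: Compute the convergence rate.
r = 1 - 2/(kappa + 1) = 1 - 2*mu/(L + mu) = (L - mu)/(L + mu) = 8/236 = 0.0339


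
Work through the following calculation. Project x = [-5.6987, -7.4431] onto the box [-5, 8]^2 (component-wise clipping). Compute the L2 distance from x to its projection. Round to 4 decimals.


Project each component onto [-5, 8].
clip(-5.6987) = -5.0, clip(-7.4431) = -5.0
Projection = [-5.0, -5.0]
Squared diffs: [0.4882, 5.9687]
Distance = sqrt(6.4569) = 2.541


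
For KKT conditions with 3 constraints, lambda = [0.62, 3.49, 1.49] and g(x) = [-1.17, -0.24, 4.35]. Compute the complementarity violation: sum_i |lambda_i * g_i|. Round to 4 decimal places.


KKT complementary slackness check:
lambda_1 * g_1 = 0.62 * -1.17 = -0.7254
lambda_2 * g_2 = 3.49 * -0.24 = -0.8376
lambda_3 * g_3 = 1.49 * 4.35 = 6.4815
Total violation = 0.7254 + 0.8376 + 6.4815 = 8.0445


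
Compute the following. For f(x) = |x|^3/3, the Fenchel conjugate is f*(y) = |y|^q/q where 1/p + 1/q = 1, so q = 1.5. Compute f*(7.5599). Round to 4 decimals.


The conjugate exponent q satisfies 1/p + 1/q = 1.
p = 3, so q = 3/(3 - 1) = 1.5
|y|^q = 7.5599^1.5 = 20.7862
f*(7.5599) = 20.7862 / 1.5 = 13.8574


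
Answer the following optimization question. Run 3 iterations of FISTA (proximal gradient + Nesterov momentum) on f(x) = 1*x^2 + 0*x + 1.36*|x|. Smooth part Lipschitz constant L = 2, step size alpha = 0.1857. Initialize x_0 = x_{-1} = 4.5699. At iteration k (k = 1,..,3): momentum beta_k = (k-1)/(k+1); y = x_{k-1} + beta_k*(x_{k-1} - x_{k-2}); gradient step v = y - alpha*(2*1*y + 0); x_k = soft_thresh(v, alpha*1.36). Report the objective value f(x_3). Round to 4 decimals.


FISTA on f(x) = 1*x^2 + 0*x + 1.36*|x|
L = 2, alpha = 0.1857
Iteration 1: beta = 0.0, y = 4.5699 + 0.0*(4.5699 - 4.5699) = 4.5699
  grad(y) = 9.1398, v = y - alpha*grad = 2.8726
  prox(v) = soft_thresh(2.8726, 0.2526) = 2.6201
Iteration 2: beta = 0.3333, y = 2.6201 + 0.3333*(2.6201 - 4.5699) = 1.9701
  grad(y) = 3.9403, v = y - alpha*grad = 1.2384
  prox(v) = soft_thresh(1.2384, 0.2526) = 0.9859
Iteration 3: beta = 0.5, y = 0.9859 + 0.5*(0.9859 - 2.6201) = 0.1688
  grad(y) = 0.3376, v = y - alpha*grad = 0.1061
  prox(v) = soft_thresh(0.1061, 0.2526) = 0.0
f(x_3) = 1*0.0^2 + 0*0.0 + 1.36*|0.0| = 0.0


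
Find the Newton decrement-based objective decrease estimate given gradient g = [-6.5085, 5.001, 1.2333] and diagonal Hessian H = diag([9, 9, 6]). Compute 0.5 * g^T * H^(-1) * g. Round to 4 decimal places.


Step 1: H is diagonal, so H^(-1) * g = [-0.7232, 0.5557, 0.2056].
Step 2: g^T H^(-1) g = sum_i g_i^2 / H_ii
  = (-6.5085)^2/9 + (5.001)^2/9 + (1.2333)^2/6
  = 4.7067 + 2.7789 + 0.2535 = 7.7391
Step 3: Objective decrease = 0.5 * g^T H^(-1) g = 3.8696


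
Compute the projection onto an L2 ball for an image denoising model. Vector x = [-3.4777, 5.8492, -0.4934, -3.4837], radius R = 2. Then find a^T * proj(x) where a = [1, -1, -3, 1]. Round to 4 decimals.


Step 1: Compute ||x|| (intermediates to 6 decimals).
||x|| = sqrt((-3.4777)^2 + 5.8492^2 + (-0.4934)^2 + (-3.4837)^2) = 7.660754
Step 2: Project.
Since ||x|| > R, scale = R/||x|| = 2/7.660754 = 0.261071, proj(x) = scale * x
proj(x) = [-0.907927, 1.527056, -0.128812, -0.909493]
Step 3: Dot product.
a^T * proj(x) = 1*(-0.907927) - 1*1.527056 - 3*(-0.128812) + 1*(-0.909493) = -2.958


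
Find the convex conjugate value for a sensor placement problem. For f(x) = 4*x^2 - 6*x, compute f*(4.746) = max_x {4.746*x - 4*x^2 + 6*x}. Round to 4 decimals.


f*(y) = sup_x {y*x - a*x^2 - b*x} = sup_x {(y-b)*x - a*x^2}
FOC: (y - b) - 2a*x = 0 => x* = (y - b)/(2a)
x* = (4.746 + 6)/(2*4) = 1.3433
f*(4.746) = (y-b)^2/(4a) = (4.746 + 6)^2/(4*4)
= 115.4765/16 = 7.2173


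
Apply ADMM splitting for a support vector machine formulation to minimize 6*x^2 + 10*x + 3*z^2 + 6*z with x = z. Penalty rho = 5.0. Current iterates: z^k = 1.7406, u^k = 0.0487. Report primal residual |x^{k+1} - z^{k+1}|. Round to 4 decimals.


ADMM iteration with rho = 5.0, z^k = 1.7406, u^k = 0.0487
Step 1: x-update.
Minimize 6*x^2 + 10*x + (5.0/2)*(x - 1.7406 + 0.0487)^2
FOC: (2*6 + 5.0)*x = -10 + 5.0*(1.7406 - 0.0487)
x^{k+1} = -0.0906
Step 2: z-update.
Minimize 3*z^2 + 6*z + (5.0/2)*(-0.0906 - z + 0.0487)^2
FOC: (2*3 + 5.0)*z = -6 + 5.0*(-0.0906 + 0.0487)
z^{k+1} = -0.5645
Step 3: u-update.
u^{k+1} = 0.0487 - 0.0906 + 0.5645 = 0.5226
Step 4: Primal residual = |-0.0906 + 0.5645| = 0.4739


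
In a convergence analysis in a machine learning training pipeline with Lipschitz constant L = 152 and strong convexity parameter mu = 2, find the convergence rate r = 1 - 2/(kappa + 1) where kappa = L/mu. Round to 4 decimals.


Step 1: Compute the condition number.
kappa = L/mu = 152/2 = 76.0
Step 2: Compute the convergence rate.
r = 1 - 2/(kappa + 1) = 1 - 2*mu/(L + mu) = (L - mu)/(L + mu) = 150/154 = 0.974


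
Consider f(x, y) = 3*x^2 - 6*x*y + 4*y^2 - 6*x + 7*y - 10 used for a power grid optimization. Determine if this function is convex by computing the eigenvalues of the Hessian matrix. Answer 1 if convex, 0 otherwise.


The Hessian of f(x,y) = 3*x^2 - 6*x*y + 4*y^2 - 6*x + 7*y - 10 is:
H = [[6, -6], [-6, 8]]
Trace = 6 + 8 = 14
Determinant = 6*8 - (-6)^2 = 12
Discriminant = (14)^2 - 4*12 = 148.0
Eigenvalues: lambda_1 = 0.9172, lambda_2 = 13.0828
The function is convex.

1


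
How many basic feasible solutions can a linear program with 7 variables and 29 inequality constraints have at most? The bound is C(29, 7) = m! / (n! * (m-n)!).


Each vertex corresponds to some choice of n active constraints out of m, so the number of vertices is at most C(m, n) = m! / (n!(m-n)!).
m = 29, n = 7
Numerator: 29 * 28 * 27 * 26 * 25 * 24 * 23
Denominator: 7! = 5040
C(29, 7) = 1560780


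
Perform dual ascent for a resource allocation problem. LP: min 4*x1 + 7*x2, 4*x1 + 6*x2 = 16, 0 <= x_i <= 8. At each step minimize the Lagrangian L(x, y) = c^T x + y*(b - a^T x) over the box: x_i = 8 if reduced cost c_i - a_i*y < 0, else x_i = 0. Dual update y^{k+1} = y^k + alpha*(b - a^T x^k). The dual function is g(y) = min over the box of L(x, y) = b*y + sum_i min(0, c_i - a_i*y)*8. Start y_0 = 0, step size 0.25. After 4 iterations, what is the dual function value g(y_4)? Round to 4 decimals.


Dual ascent for LP: min 4*x1 + 7*x2, 4*x1 + 6*x2 = 16, 0 <= x_i <= 8
Step 1: y^k = 0.0, reduced costs: (4.0, 7.0)
  x^k = (0.0, 0.0), subgradient = b - a^T x = 16.0
  y^{k+1} = 0.0 + 0.25*16.0 = 4.0
Step 2: y^k = 4.0, reduced costs: (-12.0, -17.0)
  x^k = (8.0, 8.0), subgradient = b - a^T x = -64.0
  y^{k+1} = 4.0 + 0.25*-64.0 = -12.0
Step 3: y^k = -12.0, reduced costs: (52.0, 79.0)
  x^k = (0.0, 0.0), subgradient = b - a^T x = 16.0
  y^{k+1} = -12.0 + 0.25*16.0 = -8.0
Step 4: y^k = -8.0, reduced costs: (36.0, 55.0)
  x^k = (0.0, 0.0), subgradient = b - a^T x = 16.0
  y^{k+1} = -8.0 + 0.25*16.0 = -4.0
Dual objective at y_4 = -4.0: reduced costs (20.0, 31.0), box minimizer x = (0.0, 0.0)
g(y_4) = b*y + (c1 - a1*y)*x1 + (c2 - a2*y)*x2 = 16*(-4.0) + 20.0*0.0 + 31.0*0.0 = -64.0 + 0.0 + 0.0 = -64.0


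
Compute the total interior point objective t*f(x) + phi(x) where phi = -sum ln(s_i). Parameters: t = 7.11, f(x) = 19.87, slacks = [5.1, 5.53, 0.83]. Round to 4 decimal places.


Step 1: Compute log-barrier.
ln values: [1.6292, 1.7102, -0.1863]
phi = -(1.6292 + 1.7102 - 0.1863) = -3.1531
Step 2: Compute augmented objective.
t*f(x) = 7.11*19.87 = 141.2757
Total = 141.2757 - 3.1531 = 138.1226


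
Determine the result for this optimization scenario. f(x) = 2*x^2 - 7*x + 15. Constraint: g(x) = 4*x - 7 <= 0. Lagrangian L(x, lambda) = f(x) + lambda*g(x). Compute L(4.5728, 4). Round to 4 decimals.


Step 1: Evaluate f(x).
f(4.5728) = 2*4.5728^2 - 7*4.5728 + 15 = 24.8114
Step 2: Evaluate g(x).
g(4.5728) = 4*4.5728 - 7 = 11.2912
Step 3: Compute Lagrangian.
L = 24.8114 + 4*11.2912 = 69.9762


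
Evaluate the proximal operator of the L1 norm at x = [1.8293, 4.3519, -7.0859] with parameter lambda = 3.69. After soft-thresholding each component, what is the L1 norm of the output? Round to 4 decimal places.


Soft-thresholding with lambda = 3.69:
prox(1.8293) = sign(1.8293)*max(|1.8293| - 3.69, 0) = 0.0
prox(4.3519) = sign(4.3519)*max(|4.3519| - 3.69, 0) = 0.6619
prox(-7.0859) = sign(-7.0859)*max(|-7.0859| - 3.69, 0) = -3.3959
prox(x) = [0.0, 0.6619, -3.3959]
||prox(x)||_1 = 0.0 + 0.6619 + 3.3959 = 4.0578


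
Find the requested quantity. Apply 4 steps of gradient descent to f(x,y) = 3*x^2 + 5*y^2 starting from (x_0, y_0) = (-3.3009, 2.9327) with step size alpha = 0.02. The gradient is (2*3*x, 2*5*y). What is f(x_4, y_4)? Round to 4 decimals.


Gradient descent on f(x,y) = 3*x^2 + 5*y^2.
Starting point: (-3.3009, 2.9327), alpha = 0.02
Step 1: grad_x = 2*3*-3.3009 = -19.8054, grad_y = 2*5*2.9327 = 29.327
  x_1 = -3.3009 - 0.02*-19.8054 = -2.9048
  y_1 = 2.9327 - 0.02*29.327 = 2.3462
Step 2: grad_x = 2*3*-2.9048 = -17.4288, grad_y = 2*5*2.3462 = 23.4616
  x_2 = -2.9048 - 0.02*-17.4288 = -2.5562
  y_2 = 2.3462 - 0.02*23.4616 = 1.8769
Step 3: grad_x = 2*3*-2.5562 = -15.3373, grad_y = 2*5*1.8769 = 18.7693
  x_3 = -2.5562 - 0.02*-15.3373 = -2.2495
  y_3 = 1.8769 - 0.02*18.7693 = 1.5015
Step 4: grad_x = 2*3*-2.2495 = -13.4968, grad_y = 2*5*1.5015 = 15.0154
  x_4 = -2.2495 - 0.02*-13.4968 = -1.9795
  y_4 = 1.5015 - 0.02*15.0154 = 1.2012
f(-1.9795, 1.2012) = 3*(-1.9795)^2 + 5*1.2012^2 = 18.9705


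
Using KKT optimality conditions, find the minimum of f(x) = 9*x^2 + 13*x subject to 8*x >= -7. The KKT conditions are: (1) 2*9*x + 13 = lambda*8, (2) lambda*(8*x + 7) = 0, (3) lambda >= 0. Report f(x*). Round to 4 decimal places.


Step 1: Try lambda = 0 (constraint inactive).
Stationarity: 2*9*x + 13 = 0
x* = -13/(2*9) = -13/18 = -0.7222 (rounded; the exact value -13/18 is used below)
Check constraint: 8*-0.7222 = -5.7776 >= -7 -- satisfied.
Step 2: Compute optimal value.
f(x*) = 9*(-13/18)^2 + 13*(-13/18) = -4.6944


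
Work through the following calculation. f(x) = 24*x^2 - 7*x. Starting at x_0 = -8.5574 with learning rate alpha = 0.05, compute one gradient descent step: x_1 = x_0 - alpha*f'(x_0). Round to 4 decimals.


We compute the gradient at x_0 and apply the update.
f'(x) = 48*x - 7
f'(-8.5574) = 48*-8.5574 - 7 = -417.7552
x_1 = -8.5574 - 0.05*-417.7552 = 12.3304


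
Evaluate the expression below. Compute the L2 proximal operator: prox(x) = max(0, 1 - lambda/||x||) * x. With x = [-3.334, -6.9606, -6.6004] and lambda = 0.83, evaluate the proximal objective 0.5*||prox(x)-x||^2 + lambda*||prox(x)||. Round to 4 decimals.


Step 1: Compute ||x||.
||x|| = 10.1553
Step 2: Compute scaling factor.
scale = max(0, 1 - 0.83/10.1553) = 0.9183
Step 3: prox(x) = [-3.0615, -6.3917, -6.0609]
||prox(x)|| = 9.3253
Step 4: Proximal objective.
0.5*||prox-x||^2 = 0.3445
lambda*||prox|| = 7.74
Total = 8.0845


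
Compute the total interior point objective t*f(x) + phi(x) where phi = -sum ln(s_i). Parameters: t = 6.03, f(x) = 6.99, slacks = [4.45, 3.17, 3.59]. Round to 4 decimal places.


Step 1: Compute log-barrier.
ln values: [1.4929, 1.1537, 1.2782]
phi = -(1.4929 + 1.1537 + 1.2782) = -3.9248
Step 2: Compute augmented objective.
t*f(x) = 6.03*6.99 = 42.1497
Total = 42.1497 - 3.9248 = 38.2249


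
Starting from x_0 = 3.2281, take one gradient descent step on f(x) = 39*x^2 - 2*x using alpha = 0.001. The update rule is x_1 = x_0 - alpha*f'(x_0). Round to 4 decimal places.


We compute the gradient at x_0 and apply the update.
f'(x) = 78*x - 2
f'(3.2281) = 78*3.2281 - 2 = 249.7918
x_1 = 3.2281 - 0.001*249.7918 = 2.9783


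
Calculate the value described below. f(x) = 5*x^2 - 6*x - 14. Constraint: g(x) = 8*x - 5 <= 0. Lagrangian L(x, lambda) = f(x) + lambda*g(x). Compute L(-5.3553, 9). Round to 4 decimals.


Step 1: Evaluate f(x).
f(-5.3553) = 5*(-5.3553)^2 - 6*(-5.3553) - 14 = 161.528
Step 2: Evaluate g(x).
g(-5.3553) = 8*-5.3553 - 5 = -47.8424
Step 3: Compute Lagrangian.
L = 161.528 + 9*-47.8424 = -269.0536


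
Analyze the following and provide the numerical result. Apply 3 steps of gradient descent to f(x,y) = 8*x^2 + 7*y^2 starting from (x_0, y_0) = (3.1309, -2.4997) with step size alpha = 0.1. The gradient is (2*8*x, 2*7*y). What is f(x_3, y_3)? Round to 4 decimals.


Gradient descent on f(x,y) = 8*x^2 + 7*y^2.
Starting point: (3.1309, -2.4997), alpha = 0.1
Step 1: grad_x = 2*8*3.1309 = 50.0944, grad_y = 2*7*-2.4997 = -34.9958
  x_1 = 3.1309 - 0.1*50.0944 = -1.8785
  y_1 = -2.4997 - 0.1*-34.9958 = 0.9999
Step 2: grad_x = 2*8*-1.8785 = -30.0566, grad_y = 2*7*0.9999 = 13.9983
  x_2 = -1.8785 - 0.1*-30.0566 = 1.1271
  y_2 = 0.9999 - 0.1*13.9983 = -0.4
Step 3: grad_x = 2*8*1.1271 = 18.034, grad_y = 2*7*-0.4 = -5.5993
  x_3 = 1.1271 - 0.1*18.034 = -0.6763
  y_3 = -0.4 - 0.1*-5.5993 = 0.16
f(-0.6763, 0.16) = 8*(-0.6763)^2 + 7*0.16^2 = 3.8379


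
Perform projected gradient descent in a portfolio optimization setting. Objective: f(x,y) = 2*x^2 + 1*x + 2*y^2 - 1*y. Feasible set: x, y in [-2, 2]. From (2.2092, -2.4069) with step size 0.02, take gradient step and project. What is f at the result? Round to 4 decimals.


Step 1: Compute gradient at (2.2092, -2.4069).
grad_x = 2*2*2.2092 + 1 = 9.8368
grad_y = 2*2*-2.4069 - 1 = -10.6276
Step 2: Gradient step.
x_raw = 2.2092 - 0.02*9.8368 = 2.0125
y_raw = -2.4069 - 0.02*-10.6276 = -2.1943
Step 3: Project onto [-2, 2].
x_proj = clip(2.0125) = 2.0
y_proj = clip(-2.1943) = -2.0
Step 4: Evaluate f.
f(2.0, -2.0) = 20.0


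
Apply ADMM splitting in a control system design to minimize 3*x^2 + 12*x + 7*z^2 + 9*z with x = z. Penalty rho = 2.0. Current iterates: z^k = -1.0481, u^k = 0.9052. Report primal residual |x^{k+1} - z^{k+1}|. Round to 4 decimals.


ADMM iteration with rho = 2.0, z^k = -1.0481, u^k = 0.9052
Step 1: x-update.
Minimize 3*x^2 + 12*x + (2.0/2)*(x + 1.0481 + 0.9052)^2
FOC: (2*3 + 2.0)*x = -12 + 2.0*(-1.0481 - 0.9052)
x^{k+1} = -1.9883
Step 2: z-update.
Minimize 7*z^2 + 9*z + (2.0/2)*(-1.9883 - z + 0.9052)^2
FOC: (2*7 + 2.0)*z = -9 + 2.0*(-1.9883 + 0.9052)
z^{k+1} = -0.6979
Step 3: u-update.
u^{k+1} = 0.9052 - 1.9883 + 0.6979 = -0.3852
Step 4: Primal residual = |-1.9883 + 0.6979| = 1.2904


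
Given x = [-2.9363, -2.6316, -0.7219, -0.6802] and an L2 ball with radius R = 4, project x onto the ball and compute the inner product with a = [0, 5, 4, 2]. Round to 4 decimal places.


Step 1: Compute ||x|| (intermediates to 6 decimals).
||x|| = sqrt((-2.9363)^2 + (-2.6316)^2 + (-0.7219)^2 + (-0.6802)^2) = 4.065832
Step 2: Project.
Since ||x|| > R, scale = R/||x|| = 4/4.065832 = 0.983808, proj(x) = scale * x
proj(x) = [-2.888755, -2.588989, -0.710211, -0.669186]
Step 3: Dot product.
a^T * proj(x) = 0*(-2.888755) + 5*(-2.588989) + 4*(-0.710211) + 2*(-0.669186) = -17.1242


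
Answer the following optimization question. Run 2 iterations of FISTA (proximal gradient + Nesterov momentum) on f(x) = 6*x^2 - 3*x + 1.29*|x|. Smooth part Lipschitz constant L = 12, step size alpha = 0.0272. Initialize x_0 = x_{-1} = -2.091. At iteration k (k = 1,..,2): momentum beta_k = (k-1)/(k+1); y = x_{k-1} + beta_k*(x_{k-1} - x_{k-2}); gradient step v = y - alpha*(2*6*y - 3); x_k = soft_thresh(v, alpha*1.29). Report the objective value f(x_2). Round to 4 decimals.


FISTA on f(x) = 6*x^2 - 3*x + 1.29*|x|
L = 12, alpha = 0.0272
Iteration 1: beta = 0.0, y = -2.091 + 0.0*(-2.091 + 2.091) = -2.091
  grad(y) = -28.092, v = y - alpha*grad = -1.3269
  prox(v) = soft_thresh(-1.3269, 0.0351) = -1.2918
Iteration 2: beta = 0.3333, y = -1.2918 + 0.3333*(-1.2918 + 2.091) = -1.0254
  grad(y) = -15.305, v = y - alpha*grad = -0.6091
  prox(v) = soft_thresh(-0.6091, 0.0351) = -0.574
f(x_2) = 6*(-0.574)^2 - 3*(-0.574) + 1.29*|-0.574| = 4.4397


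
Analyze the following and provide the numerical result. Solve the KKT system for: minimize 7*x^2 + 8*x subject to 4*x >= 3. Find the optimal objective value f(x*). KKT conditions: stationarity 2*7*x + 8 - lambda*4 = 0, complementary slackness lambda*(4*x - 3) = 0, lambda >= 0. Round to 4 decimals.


Step 1: Try lambda = 0 (constraint inactive).
x_unc = -8/(2*7) = -0.5714
Check: 4*-0.5714 = -2.2856 < 3 -- violated!
Step 2: Constraint must be active: 4*x = 3
x* = 3/4 = 0.75
lambda = (2*7*0.75 + 8)/4 = 4.625
Step 3: Compute optimal value.
f(x*) = 7*0.75^2 + 8*0.75 = 9.9375
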